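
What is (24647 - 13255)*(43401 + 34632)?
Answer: 888951936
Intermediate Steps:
(24647 - 13255)*(43401 + 34632) = 11392*78033 = 888951936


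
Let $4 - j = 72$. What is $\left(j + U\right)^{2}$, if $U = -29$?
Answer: $9409$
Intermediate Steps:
$j = -68$ ($j = 4 - 72 = -68$)
$\left(j + U\right)^{2} = \left(-68 - 29\right)^{2} = \left(-97\right)^{2} = 9409$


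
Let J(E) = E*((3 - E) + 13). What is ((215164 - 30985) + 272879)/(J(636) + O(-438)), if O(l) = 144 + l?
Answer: -228529/197307 ≈ -1.1582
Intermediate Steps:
J(E) = E*(16 - E)
((215164 - 30985) + 272879)/(J(636) + O(-438)) = ((215164 - 30985) + 272879)/(636*(16 - 1*636) + (144 - 438)) = (184179 + 272879)/(636*(16 - 636) - 294) = 457058/(636*(-620) - 294) = 457058/(-394320 - 294) = 457058/(-394614) = 457058*(-1/394614) = -228529/197307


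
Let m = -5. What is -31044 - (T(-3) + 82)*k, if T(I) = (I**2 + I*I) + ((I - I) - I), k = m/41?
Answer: -1272289/41 ≈ -31031.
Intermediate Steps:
k = -5/41 ≈ -0.12195
T(I) = -I + 2*I**2 (T(I) = (I**2 + I**2) + (0 - I) = 2*I**2 - I = -I + 2*I**2)
-31044 - (T(-3) + 82)*k = -31044 - (-3*(-1 + 2*(-3)) + 82)*(-5)/41 = -31044 - (-3*(-1 - 6) + 82)*(-5)/41 = -31044 - (-3*(-7) + 82)*(-5)/41 = -31044 - (21 + 82)*(-5)/41 = -31044 - 103*(-5)/41 = -31044 - 1*(-515/41) = -31044 + 515/41 = -1272289/41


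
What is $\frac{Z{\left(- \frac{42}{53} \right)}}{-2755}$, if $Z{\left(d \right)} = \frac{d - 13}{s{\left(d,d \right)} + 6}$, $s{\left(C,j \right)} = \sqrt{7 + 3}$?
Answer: $\frac{2193}{1898195} - \frac{731 \sqrt{10}}{3796390} \approx 0.00054641$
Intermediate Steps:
$s{\left(C,j \right)} = \sqrt{10}$
$Z{\left(d \right)} = \frac{-13 + d}{6 + \sqrt{10}}$ ($Z{\left(d \right)} = \frac{d - 13}{\sqrt{10} + 6} = \frac{-13 + d}{6 + \sqrt{10}}$)
$\frac{Z{\left(- \frac{42}{53} \right)}}{-2755} = \frac{\frac{1}{6 + \sqrt{10}} \left(-13 - \frac{42}{53}\right)}{-2755} = \frac{-13 - \frac{42}{53}}{6 + \sqrt{10}} \left(- \frac{1}{2755}\right) = \frac{1}{6 + \sqrt{10}} \left(- \frac{731}{53}\right) \left(- \frac{1}{2755}\right) = - \frac{731}{53 \left(6 + \sqrt{10}\right)} \left(- \frac{1}{2755}\right) = \frac{731}{146015 \left(6 + \sqrt{10}\right)}$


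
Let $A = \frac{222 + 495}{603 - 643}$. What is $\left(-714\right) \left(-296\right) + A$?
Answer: $\frac{8453043}{40} \approx 2.1133 \cdot 10^{5}$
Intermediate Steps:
$A = - \frac{717}{40}$ ($A = \frac{717}{-40} = 717 \left(- \frac{1}{40}\right) = - \frac{717}{40} \approx -17.925$)
$\left(-714\right) \left(-296\right) + A = \left(-714\right) \left(-296\right) - \frac{717}{40} = 211344 - \frac{717}{40} = \frac{8453043}{40}$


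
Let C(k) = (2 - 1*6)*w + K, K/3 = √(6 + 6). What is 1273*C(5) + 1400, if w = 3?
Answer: -13876 + 7638*√3 ≈ -646.60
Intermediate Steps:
K = 6*√3 (K = 3*√(6 + 6) = 3*√12 = 3*(2*√3) = 6*√3 ≈ 10.392)
C(k) = -12 + 6*√3 (C(k) = (2 - 1*6)*3 + 6*√3 = (2 - 6)*3 + 6*√3 = -4*3 + 6*√3 = -12 + 6*√3)
1273*C(5) + 1400 = 1273*(-12 + 6*√3) + 1400 = (-15276 + 7638*√3) + 1400 = -13876 + 7638*√3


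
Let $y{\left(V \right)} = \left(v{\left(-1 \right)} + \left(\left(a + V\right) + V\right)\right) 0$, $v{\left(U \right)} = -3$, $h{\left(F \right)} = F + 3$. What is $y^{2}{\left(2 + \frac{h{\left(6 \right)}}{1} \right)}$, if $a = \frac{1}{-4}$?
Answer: $0$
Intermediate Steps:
$h{\left(F \right)} = 3 + F$
$a = - \frac{1}{4} \approx -0.25$
$y{\left(V \right)} = 0$ ($y{\left(V \right)} = \left(-3 + \left(\left(- \frac{1}{4} + V\right) + V\right)\right) 0 = \left(-3 + \left(- \frac{1}{4} + 2 V\right)\right) 0 = \left(- \frac{13}{4} + 2 V\right) 0 = 0$)
$y^{2}{\left(2 + \frac{h{\left(6 \right)}}{1} \right)} = 0^{2} = 0$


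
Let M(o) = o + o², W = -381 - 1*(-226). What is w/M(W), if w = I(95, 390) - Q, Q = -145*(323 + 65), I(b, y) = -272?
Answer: 27994/11935 ≈ 2.3455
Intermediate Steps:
Q = -56260 (Q = -145*388 = -56260)
W = -155 (W = -381 + 226 = -155)
w = 55988 (w = -272 - 1*(-56260) = -272 + 56260 = 55988)
w/M(W) = 55988/((-155*(1 - 155))) = 55988/((-155*(-154))) = 55988/23870 = 55988*(1/23870) = 27994/11935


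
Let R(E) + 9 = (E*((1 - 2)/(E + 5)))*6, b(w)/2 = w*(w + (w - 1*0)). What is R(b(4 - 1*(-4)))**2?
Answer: 1677025/7569 ≈ 221.56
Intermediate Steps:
b(w) = 4*w**2 (b(w) = 2*(w*(w + (w - 1*0))) = 2*(w*(w + (w + 0))) = 2*(w*(w + w)) = 2*(w*(2*w)) = 2*(2*w**2) = 4*w**2)
R(E) = -9 - 6*E/(5 + E) (R(E) = -9 + (E*((1 - 2)/(E + 5)))*6 = -9 + (E*(-1/(5 + E)))*6 = -9 - E/(5 + E)*6 = -9 - 6*E/(5 + E))
R(b(4 - 1*(-4)))**2 = (15*(-3 - 4*(4 - 1*(-4))**2)/(5 + 4*(4 - 1*(-4))**2))**2 = (15*(-3 - 4*(4 + 4)**2)/(5 + 4*(4 + 4)**2))**2 = (15*(-3 - 4*8**2)/(5 + 4*8**2))**2 = (15*(-3 - 4*64)/(5 + 4*64))**2 = (15*(-3 - 1*256)/(5 + 256))**2 = (15*(-3 - 256)/261)**2 = (15*(1/261)*(-259))**2 = (-1295/87)**2 = 1677025/7569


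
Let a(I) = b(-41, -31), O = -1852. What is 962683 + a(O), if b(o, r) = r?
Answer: 962652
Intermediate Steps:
a(I) = -31
962683 + a(O) = 962683 - 31 = 962652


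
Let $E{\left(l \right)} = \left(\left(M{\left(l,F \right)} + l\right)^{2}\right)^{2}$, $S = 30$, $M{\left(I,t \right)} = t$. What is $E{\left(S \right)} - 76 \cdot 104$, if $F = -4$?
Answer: $449072$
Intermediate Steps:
$E{\left(l \right)} = \left(-4 + l\right)^{4}$ ($E{\left(l \right)} = \left(\left(-4 + l\right)^{2}\right)^{2} = \left(-4 + l\right)^{4}$)
$E{\left(S \right)} - 76 \cdot 104 = \left(-4 + 30\right)^{4} - 76 \cdot 104 = 26^{4} - 7904 = 456976 - 7904 = 449072$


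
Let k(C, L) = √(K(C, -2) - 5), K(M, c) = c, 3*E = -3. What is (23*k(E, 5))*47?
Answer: 1081*I*√7 ≈ 2860.1*I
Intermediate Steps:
E = -1 (E = (⅓)*(-3) = -1)
k(C, L) = I*√7 (k(C, L) = √(-2 - 5) = √(-7) = I*√7)
(23*k(E, 5))*47 = (23*(I*√7))*47 = (23*I*√7)*47 = 1081*I*√7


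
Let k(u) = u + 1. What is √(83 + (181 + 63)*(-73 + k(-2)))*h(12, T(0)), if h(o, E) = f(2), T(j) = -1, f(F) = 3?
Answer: 9*I*√1997 ≈ 402.19*I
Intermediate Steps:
k(u) = 1 + u
h(o, E) = 3
√(83 + (181 + 63)*(-73 + k(-2)))*h(12, T(0)) = √(83 + (181 + 63)*(-73 + (1 - 2)))*3 = √(83 + 244*(-73 - 1))*3 = √(83 + 244*(-74))*3 = √(83 - 18056)*3 = √(-17973)*3 = (3*I*√1997)*3 = 9*I*√1997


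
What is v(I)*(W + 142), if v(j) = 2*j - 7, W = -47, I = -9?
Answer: -2375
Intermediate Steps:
v(j) = -7 + 2*j
v(I)*(W + 142) = (-7 + 2*(-9))*(-47 + 142) = (-7 - 18)*95 = -25*95 = -2375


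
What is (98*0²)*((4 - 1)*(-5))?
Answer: 0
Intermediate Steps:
(98*0²)*((4 - 1)*(-5)) = (98*0)*(3*(-5)) = 0*(-15) = 0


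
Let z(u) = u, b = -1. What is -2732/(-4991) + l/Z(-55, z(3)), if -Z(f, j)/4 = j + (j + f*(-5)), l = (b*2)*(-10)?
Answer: 742737/1402471 ≈ 0.52959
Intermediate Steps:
l = 20 (l = -1*2*(-10) = -2*(-10) = 20)
Z(f, j) = -8*j + 20*f (Z(f, j) = -4*(j + (j + f*(-5))) = -4*(j + (j - 5*f)) = -4*(-5*f + 2*j) = -8*j + 20*f)
-2732/(-4991) + l/Z(-55, z(3)) = -2732/(-4991) + 20/(-8*3 + 20*(-55)) = -2732*(-1/4991) + 20/(-24 - 1100) = 2732/4991 + 20/(-1124) = 2732/4991 + 20*(-1/1124) = 2732/4991 - 5/281 = 742737/1402471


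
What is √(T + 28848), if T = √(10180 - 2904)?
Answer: √(28848 + 2*√1819) ≈ 170.10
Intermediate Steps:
T = 2*√1819 (T = √7276 = 2*√1819 ≈ 85.299)
√(T + 28848) = √(2*√1819 + 28848) = √(28848 + 2*√1819)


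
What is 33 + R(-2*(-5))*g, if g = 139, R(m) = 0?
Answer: 33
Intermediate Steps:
33 + R(-2*(-5))*g = 33 + 0*139 = 33 + 0 = 33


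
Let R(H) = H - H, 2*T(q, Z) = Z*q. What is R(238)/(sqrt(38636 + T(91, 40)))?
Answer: 0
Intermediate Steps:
T(q, Z) = Z*q/2 (T(q, Z) = (Z*q)/2 = Z*q/2)
R(H) = 0
R(238)/(sqrt(38636 + T(91, 40))) = 0/(sqrt(38636 + (1/2)*40*91)) = 0/(sqrt(38636 + 1820)) = 0/(sqrt(40456)) = 0/((2*sqrt(10114))) = 0*(sqrt(10114)/20228) = 0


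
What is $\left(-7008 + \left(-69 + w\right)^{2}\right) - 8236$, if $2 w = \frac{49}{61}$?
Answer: $- \frac{156851535}{14884} \approx -10538.0$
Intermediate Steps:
$w = \frac{49}{122}$ ($w = \frac{49 \cdot \frac{1}{61}}{2} = \frac{1}{2} \cdot \frac{49}{61} = \frac{49}{122} \approx 0.40164$)
$\left(-7008 + \left(-69 + w\right)^{2}\right) - 8236 = \left(-7008 + \left(-69 + \frac{49}{122}\right)^{2}\right) - 8236 = \left(-7008 + \left(- \frac{8369}{122}\right)^{2}\right) - 8236 = \left(-7008 + \frac{70040161}{14884}\right) - 8236 = - \frac{34266911}{14884} - 8236 = - \frac{156851535}{14884}$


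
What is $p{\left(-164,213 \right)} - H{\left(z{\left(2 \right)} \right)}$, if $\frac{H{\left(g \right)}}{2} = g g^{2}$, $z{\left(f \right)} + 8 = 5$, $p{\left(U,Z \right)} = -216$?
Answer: $-162$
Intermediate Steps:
$z{\left(f \right)} = -3$ ($z{\left(f \right)} = -8 + 5 = -3$)
$H{\left(g \right)} = 2 g^{3}$ ($H{\left(g \right)} = 2 g g^{2} = 2 g^{3}$)
$p{\left(-164,213 \right)} - H{\left(z{\left(2 \right)} \right)} = -216 - 2 \left(-3\right)^{3} = -216 - 2 \left(-27\right) = -216 - -54 = -216 + 54 = -162$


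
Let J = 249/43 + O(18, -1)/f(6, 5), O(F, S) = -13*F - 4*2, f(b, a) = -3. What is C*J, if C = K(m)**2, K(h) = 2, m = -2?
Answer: 44612/129 ≈ 345.83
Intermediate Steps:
O(F, S) = -8 - 13*F (O(F, S) = -13*F - 8 = -8 - 13*F)
J = 11153/129 (J = 249/43 + (-8 - 13*18)/(-3) = 249*(1/43) + (-8 - 234)*(-1/3) = 249/43 - 242*(-1/3) = 249/43 + 242/3 = 11153/129 ≈ 86.457)
C = 4 (C = 2**2 = 4)
C*J = 4*(11153/129) = 44612/129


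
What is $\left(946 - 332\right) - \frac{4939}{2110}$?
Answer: $\frac{1290601}{2110} \approx 611.66$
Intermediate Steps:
$\left(946 - 332\right) - \frac{4939}{2110} = 614 - \frac{4939}{2110} = \frac{1290601}{2110}$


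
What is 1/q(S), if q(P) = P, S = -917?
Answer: -1/917 ≈ -0.0010905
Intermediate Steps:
1/q(S) = 1/(-917) = -1/917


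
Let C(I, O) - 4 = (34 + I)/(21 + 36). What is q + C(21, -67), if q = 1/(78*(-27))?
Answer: 198647/40014 ≈ 4.9644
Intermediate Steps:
C(I, O) = 262/57 + I/57 (C(I, O) = 4 + (34 + I)/(21 + 36) = 4 + (34 + I)/57 = 4 + (34 + I)*(1/57) = 4 + (34/57 + I/57) = 262/57 + I/57)
q = -1/2106 (q = 1/(-2106) = -1/2106 ≈ -0.00047483)
q + C(21, -67) = -1/2106 + (262/57 + (1/57)*21) = -1/2106 + (262/57 + 7/19) = -1/2106 + 283/57 = 198647/40014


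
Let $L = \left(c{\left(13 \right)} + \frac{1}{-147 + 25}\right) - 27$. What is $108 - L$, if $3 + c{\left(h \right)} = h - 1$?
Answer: $\frac{15373}{122} \approx 126.01$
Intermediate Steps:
$c{\left(h \right)} = -4 + h$ ($c{\left(h \right)} = -3 + \left(h - 1\right) = -3 + \left(-1 + h\right) = -4 + h$)
$L = - \frac{2197}{122}$ ($L = \left(\left(-4 + 13\right) + \frac{1}{-147 + 25}\right) - 27 = \left(9 + \frac{1}{-122}\right) - 27 = \left(9 - \frac{1}{122}\right) - 27 = \frac{1097}{122} - 27 = - \frac{2197}{122} \approx -18.008$)
$108 - L = 108 - - \frac{2197}{122} = 108 + \frac{2197}{122} = \frac{15373}{122}$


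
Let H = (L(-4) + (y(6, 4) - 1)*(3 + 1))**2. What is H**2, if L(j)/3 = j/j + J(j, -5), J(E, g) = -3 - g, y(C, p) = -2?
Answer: 81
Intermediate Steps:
L(j) = 9 (L(j) = 3*(j/j + (-3 - 1*(-5))) = 3*(1 + (-3 + 5)) = 3*(1 + 2) = 3*3 = 9)
H = 9 (H = (9 + (-2 - 1)*(3 + 1))**2 = (9 - 3*4)**2 = (9 - 12)**2 = (-3)**2 = 9)
H**2 = 9**2 = 81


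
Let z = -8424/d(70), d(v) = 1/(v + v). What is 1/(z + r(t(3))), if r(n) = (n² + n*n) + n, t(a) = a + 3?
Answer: -1/1179282 ≈ -8.4797e-7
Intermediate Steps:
d(v) = 1/(2*v)
t(a) = 3 + a
r(n) = n + 2*n² (r(n) = (n² + n²) + n = 2*n² + n = n + 2*n²)
z = -1179360 (z = -8424/((½)/70) = -8424/((½)*(1/70)) = -8424/1/140 = -8424*140 = -1179360)
1/(z + r(t(3))) = 1/(-1179360 + (3 + 3)*(1 + 2*(3 + 3))) = 1/(-1179360 + 6*(1 + 2*6)) = 1/(-1179360 + 6*(1 + 12)) = 1/(-1179360 + 6*13) = 1/(-1179360 + 78) = 1/(-1179282) = -1/1179282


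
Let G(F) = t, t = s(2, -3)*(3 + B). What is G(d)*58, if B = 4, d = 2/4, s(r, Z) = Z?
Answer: -1218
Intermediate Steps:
d = ½ (d = 2*(¼) = ½ ≈ 0.50000)
t = -21 (t = -3*(3 + 4) = -3*7 = -21)
G(F) = -21
G(d)*58 = -21*58 = -1218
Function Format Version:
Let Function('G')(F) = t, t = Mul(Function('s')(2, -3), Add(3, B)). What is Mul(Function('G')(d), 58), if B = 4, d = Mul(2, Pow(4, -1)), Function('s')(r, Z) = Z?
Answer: -1218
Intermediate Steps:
d = Rational(1, 2) (d = Mul(2, Rational(1, 4)) = Rational(1, 2) ≈ 0.50000)
t = -21 (t = Mul(-3, Add(3, 4)) = Mul(-3, 7) = -21)
Function('G')(F) = -21
Mul(Function('G')(d), 58) = Mul(-21, 58) = -1218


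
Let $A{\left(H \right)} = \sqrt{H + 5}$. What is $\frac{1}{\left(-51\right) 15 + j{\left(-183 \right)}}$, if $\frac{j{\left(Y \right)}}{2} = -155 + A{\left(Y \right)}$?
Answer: $- \frac{1075}{1156337} - \frac{2 i \sqrt{178}}{1156337} \approx -0.00092966 - 2.3076 \cdot 10^{-5} i$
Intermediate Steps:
$A{\left(H \right)} = \sqrt{5 + H}$
$j{\left(Y \right)} = -310 + 2 \sqrt{5 + Y}$ ($j{\left(Y \right)} = 2 \left(-155 + \sqrt{5 + Y}\right) = -310 + 2 \sqrt{5 + Y}$)
$\frac{1}{\left(-51\right) 15 + j{\left(-183 \right)}} = \frac{1}{\left(-51\right) 15 - \left(310 - 2 \sqrt{5 - 183}\right)} = \frac{1}{-765 - \left(310 - 2 \sqrt{-178}\right)} = \frac{1}{-765 - \left(310 - 2 i \sqrt{178}\right)} = \frac{1}{-1075 + 2 i \sqrt{178}}$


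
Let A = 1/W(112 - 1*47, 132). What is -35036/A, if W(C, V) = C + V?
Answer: -6902092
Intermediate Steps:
A = 1/197 (A = 1/((112 - 1*47) + 132) = 1/((112 - 47) + 132) = 1/(65 + 132) = 1/197 ≈ 0.0050761)
-35036/A = -35036/1/197 = -35036*197 = -6902092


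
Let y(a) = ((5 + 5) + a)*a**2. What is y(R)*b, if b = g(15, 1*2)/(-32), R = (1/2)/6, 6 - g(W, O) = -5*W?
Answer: -363/2048 ≈ -0.17725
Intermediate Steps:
g(W, O) = 6 + 5*W (g(W, O) = 6 - (-5)*W = 6 + 5*W)
R = 1/12 (R = (1*(1/2))*(1/6) = (1/2)*(1/6) = 1/12 ≈ 0.083333)
b = -81/32 (b = (6 + 5*15)/(-32) = (6 + 75)*(-1/32) = 81*(-1/32) = -81/32 ≈ -2.5313)
y(a) = a**2*(10 + a) (y(a) = (10 + a)*a**2 = a**2*(10 + a))
y(R)*b = ((1/12)**2*(10 + 1/12))*(-81/32) = ((1/144)*(121/12))*(-81/32) = (121/1728)*(-81/32) = -363/2048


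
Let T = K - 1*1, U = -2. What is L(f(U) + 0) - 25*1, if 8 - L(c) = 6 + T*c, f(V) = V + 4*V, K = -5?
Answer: -83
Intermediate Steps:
f(V) = 5*V
T = -6 (T = -5 - 1*1 = -5 - 1 = -6)
L(c) = 2 + 6*c (L(c) = 8 - (6 - 6*c) = 8 + (-6 + 6*c) = 2 + 6*c)
L(f(U) + 0) - 25*1 = (2 + 6*(5*(-2) + 0)) - 25*1 = (2 + 6*(-10 + 0)) - 25 = (2 + 6*(-10)) - 25 = (2 - 60) - 25 = -58 - 25 = -83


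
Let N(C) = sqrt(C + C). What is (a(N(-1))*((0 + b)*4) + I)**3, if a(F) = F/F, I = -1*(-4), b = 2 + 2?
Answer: 8000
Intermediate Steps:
N(C) = sqrt(2)*sqrt(C) (N(C) = sqrt(2*C) = sqrt(2)*sqrt(C))
b = 4
I = 4
a(F) = 1
(a(N(-1))*((0 + b)*4) + I)**3 = (1*((0 + 4)*4) + 4)**3 = (1*(4*4) + 4)**3 = (1*16 + 4)**3 = (16 + 4)**3 = 20**3 = 8000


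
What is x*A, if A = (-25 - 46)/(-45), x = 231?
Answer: 5467/15 ≈ 364.47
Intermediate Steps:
A = 71/45 (A = -71*(-1/45) = 71/45 ≈ 1.5778)
x*A = 231*(71/45) = 5467/15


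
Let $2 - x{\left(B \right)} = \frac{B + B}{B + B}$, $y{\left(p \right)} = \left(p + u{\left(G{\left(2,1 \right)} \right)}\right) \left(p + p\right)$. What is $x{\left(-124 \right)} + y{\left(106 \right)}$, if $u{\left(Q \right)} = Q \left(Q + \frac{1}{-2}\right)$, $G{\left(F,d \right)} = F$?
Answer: $23109$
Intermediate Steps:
$u{\left(Q \right)} = Q \left(- \frac{1}{2} + Q\right)$ ($u{\left(Q \right)} = Q \left(Q - \frac{1}{2}\right) = Q \left(- \frac{1}{2} + Q\right)$)
$y{\left(p \right)} = 2 p \left(3 + p\right)$ ($y{\left(p \right)} = \left(p + 2 \left(- \frac{1}{2} + 2\right)\right) \left(p + p\right) = \left(p + 2 \cdot \frac{3}{2}\right) 2 p = \left(p + 3\right) 2 p = \left(3 + p\right) 2 p = 2 p \left(3 + p\right)$)
$x{\left(B \right)} = 1$ ($x{\left(B \right)} = 2 - \frac{B + B}{B + B} = 2 - \frac{2 B}{2 B} = 2 - 2 B \frac{1}{2 B} = 2 - 1 = 1$)
$x{\left(-124 \right)} + y{\left(106 \right)} = 1 + 2 \cdot 106 \left(3 + 106\right) = 1 + 2 \cdot 106 \cdot 109 = 1 + 23108 = 23109$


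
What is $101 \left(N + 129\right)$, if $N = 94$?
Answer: $22523$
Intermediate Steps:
$101 \left(N + 129\right) = 101 \left(94 + 129\right) = 101 \cdot 223 = 22523$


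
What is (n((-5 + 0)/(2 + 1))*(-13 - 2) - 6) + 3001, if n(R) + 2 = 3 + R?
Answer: 3005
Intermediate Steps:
n(R) = 1 + R (n(R) = -2 + (3 + R) = 1 + R)
(n((-5 + 0)/(2 + 1))*(-13 - 2) - 6) + 3001 = ((1 + (-5 + 0)/(2 + 1))*(-13 - 2) - 6) + 3001 = ((1 - 5/3)*(-15) - 6) + 3001 = (-⅔*(-15) - 6) + 3001 = (10 - 6) + 3001 = 4 + 3001 = 3005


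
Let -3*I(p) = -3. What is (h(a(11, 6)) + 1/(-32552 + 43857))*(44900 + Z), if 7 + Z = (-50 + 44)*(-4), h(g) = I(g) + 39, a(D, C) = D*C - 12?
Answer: 20311512317/11305 ≈ 1.7967e+6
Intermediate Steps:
I(p) = 1 (I(p) = -⅓*(-3) = 1)
a(D, C) = -12 + C*D (a(D, C) = C*D - 12 = -12 + C*D)
h(g) = 40 (h(g) = 1 + 39 = 40)
Z = 17 (Z = -7 + (-50 + 44)*(-4) = -7 - 6*(-4) = -7 + 24 = 17)
(h(a(11, 6)) + 1/(-32552 + 43857))*(44900 + Z) = (40 + 1/(-32552 + 43857))*(44900 + 17) = (40 + 1/11305)*44917 = (452201/11305)*44917 = 20311512317/11305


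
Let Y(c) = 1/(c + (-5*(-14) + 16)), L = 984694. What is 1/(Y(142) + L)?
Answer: 228/224510233 ≈ 1.0155e-6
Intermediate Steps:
Y(c) = 1/(86 + c) (Y(c) = 1/(c + (70 + 16)) = 1/(c + 86) = 1/(86 + c))
1/(Y(142) + L) = 1/(1/(86 + 142) + 984694) = 1/(1/228 + 984694) = 1/(224510233/228) = 228/224510233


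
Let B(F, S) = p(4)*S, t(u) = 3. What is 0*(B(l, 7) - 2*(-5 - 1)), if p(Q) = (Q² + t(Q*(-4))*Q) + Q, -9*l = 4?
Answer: 0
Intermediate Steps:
l = -4/9 (l = -⅑*4 = -4/9 ≈ -0.44444)
p(Q) = Q² + 4*Q (p(Q) = (Q² + 3*Q) + Q = Q² + 4*Q)
B(F, S) = 32*S (B(F, S) = (4*(4 + 4))*S = (4*8)*S = 32*S)
0*(B(l, 7) - 2*(-5 - 1)) = 0*(32*7 - 2*(-5 - 1)) = 0*(224 - 2*(-6)) = 0*(224 + 12) = 0*236 = 0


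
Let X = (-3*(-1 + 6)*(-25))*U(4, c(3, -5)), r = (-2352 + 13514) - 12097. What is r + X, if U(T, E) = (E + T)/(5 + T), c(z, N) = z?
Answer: -1930/3 ≈ -643.33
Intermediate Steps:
U(T, E) = (E + T)/(5 + T)
r = -935 (r = 11162 - 12097 = -935)
X = 875/3 (X = (-3*(-1 + 6)*(-25))*((3 + 4)/(5 + 4)) = (-3*5*(-25))*(7/9) = (-15*(-25))*((⅑)*7) = 375*(7/9) = 875/3 ≈ 291.67)
r + X = -935 + 875/3 = -1930/3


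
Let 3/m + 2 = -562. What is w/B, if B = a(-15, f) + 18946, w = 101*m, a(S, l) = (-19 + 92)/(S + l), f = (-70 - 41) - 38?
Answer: -4141/146032337 ≈ -2.8357e-5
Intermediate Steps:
m = -1/188 (m = 3/(-2 - 562) = 3/(-564) = 3*(-1/564) = -1/188 ≈ -0.0053191)
f = -149 (f = -111 - 38 = -149)
a(S, l) = 73/(S + l)
w = -101/188 (w = 101*(-1/188) = -101/188 ≈ -0.53723)
B = 3107071/164 (B = 73/(-15 - 149) + 18946 = 73/(-164) + 18946 = 73*(-1/164) + 18946 = -73/164 + 18946 = 3107071/164 ≈ 18946.)
w/B = -101/(188*3107071/164) = -101/188*164/3107071 = -4141/146032337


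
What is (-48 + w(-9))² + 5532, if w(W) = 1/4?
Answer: 124993/16 ≈ 7812.1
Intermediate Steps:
w(W) = ¼
(-48 + w(-9))² + 5532 = (-48 + ¼)² + 5532 = (-191/4)² + 5532 = 36481/16 + 5532 = 124993/16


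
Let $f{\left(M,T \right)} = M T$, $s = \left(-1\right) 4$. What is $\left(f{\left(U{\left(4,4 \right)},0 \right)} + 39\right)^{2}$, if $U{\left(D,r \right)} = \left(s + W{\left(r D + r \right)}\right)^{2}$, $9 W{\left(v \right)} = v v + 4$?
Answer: $1521$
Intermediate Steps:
$s = -4$
$W{\left(v \right)} = \frac{4}{9} + \frac{v^{2}}{9}$ ($W{\left(v \right)} = \frac{v v + 4}{9} = \frac{v^{2} + 4}{9} = \frac{4 + v^{2}}{9} = \frac{4}{9} + \frac{v^{2}}{9}$)
$U{\left(D,r \right)} = \left(- \frac{32}{9} + \frac{\left(r + D r\right)^{2}}{9}\right)^{2}$ ($U{\left(D,r \right)} = \left(-4 + \left(\frac{4}{9} + \frac{\left(r D + r\right)^{2}}{9}\right)\right)^{2} = \left(-4 + \left(\frac{4}{9} + \frac{\left(D r + r\right)^{2}}{9}\right)\right)^{2} = \left(-4 + \left(\frac{4}{9} + \frac{\left(r + D r\right)^{2}}{9}\right)\right)^{2} = \left(- \frac{32}{9} + \frac{\left(r + D r\right)^{2}}{9}\right)^{2}$)
$\left(f{\left(U{\left(4,4 \right)},0 \right)} + 39\right)^{2} = \left(\frac{\left(-32 + 4^{2} \left(1 + 4\right)^{2}\right)^{2}}{81} \cdot 0 + 39\right)^{2} = \left(\frac{\left(-32 + 16 \cdot 5^{2}\right)^{2}}{81} \cdot 0 + 39\right)^{2} = \left(\frac{\left(-32 + 16 \cdot 25\right)^{2}}{81} \cdot 0 + 39\right)^{2} = \left(\frac{\left(-32 + 400\right)^{2}}{81} \cdot 0 + 39\right)^{2} = \left(\frac{368^{2}}{81} \cdot 0 + 39\right)^{2} = \left(\frac{1}{81} \cdot 135424 \cdot 0 + 39\right)^{2} = \left(\frac{135424}{81} \cdot 0 + 39\right)^{2} = \left(0 + 39\right)^{2} = 39^{2} = 1521$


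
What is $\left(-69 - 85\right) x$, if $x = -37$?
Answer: $5698$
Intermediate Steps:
$\left(-69 - 85\right) x = \left(-69 - 85\right) \left(-37\right) = \left(-154\right) \left(-37\right) = 5698$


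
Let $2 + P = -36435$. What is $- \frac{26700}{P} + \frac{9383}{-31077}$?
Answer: $\frac{487867529}{1132352649} \approx 0.43084$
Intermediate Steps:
$P = -36437$ ($P = -2 - 36435 = -36437$)
$- \frac{26700}{P} + \frac{9383}{-31077} = - \frac{26700}{-36437} + \frac{9383}{-31077} = \left(-26700\right) \left(- \frac{1}{36437}\right) + 9383 \left(- \frac{1}{31077}\right) = \frac{26700}{36437} - \frac{9383}{31077} = \frac{487867529}{1132352649}$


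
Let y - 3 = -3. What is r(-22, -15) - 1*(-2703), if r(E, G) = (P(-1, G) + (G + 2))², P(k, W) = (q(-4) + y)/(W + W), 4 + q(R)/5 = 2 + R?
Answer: 2847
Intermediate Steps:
y = 0 (y = 3 - 3 = 0)
q(R) = -10 + 5*R (q(R) = -20 + 5*(2 + R) = -20 + (10 + 5*R) = -10 + 5*R)
P(k, W) = -15/W (P(k, W) = ((-10 + 5*(-4)) + 0)/(W + W) = ((-10 - 20) + 0)/((2*W)) = (-30 + 0)*(1/(2*W)) = -15/W)
r(E, G) = (2 + G - 15/G)² (r(E, G) = (-15/G + (G + 2))² = (-15/G + (2 + G))² = (2 + G - 15/G)²)
r(-22, -15) - 1*(-2703) = (-15 - 15*(2 - 15))²/(-15)² - 1*(-2703) = (-15 - 15*(-13))²/225 + 2703 = (-15 + 195)²/225 + 2703 = (1/225)*180² + 2703 = (1/225)*32400 + 2703 = 144 + 2703 = 2847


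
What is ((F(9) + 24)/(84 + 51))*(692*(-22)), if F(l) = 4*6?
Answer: -243584/45 ≈ -5413.0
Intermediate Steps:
F(l) = 24
((F(9) + 24)/(84 + 51))*(692*(-22)) = ((24 + 24)/(84 + 51))*(692*(-22)) = (48/135)*(-15224) = (48*(1/135))*(-15224) = (16/45)*(-15224) = -243584/45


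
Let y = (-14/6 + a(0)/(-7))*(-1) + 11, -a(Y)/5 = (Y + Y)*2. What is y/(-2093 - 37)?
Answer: -4/639 ≈ -0.0062598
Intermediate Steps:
a(Y) = -20*Y (a(Y) = -5*(Y + Y)*2 = -5*2*Y*2 = -20*Y)
y = 40/3 (y = (-14/6 - 20*0/(-7))*(-1) + 11 = (-14*⅙ + 0*(-⅐))*(-1) + 11 = (-7/3 + 0)*(-1) + 11 = -7/3*(-1) + 11 = 7/3 + 11 = 40/3 ≈ 13.333)
y/(-2093 - 37) = 40/(3*(-2093 - 37)) = (40/3)/(-2130) = (40/3)*(-1/2130) = -4/639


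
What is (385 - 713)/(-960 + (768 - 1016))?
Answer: 41/151 ≈ 0.27152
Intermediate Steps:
(385 - 713)/(-960 + (768 - 1016)) = -328/(-960 - 248) = -328/(-1208) = -328*(-1/1208) = 41/151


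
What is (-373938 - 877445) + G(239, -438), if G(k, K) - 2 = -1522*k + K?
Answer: -1615577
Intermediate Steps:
G(k, K) = 2 + K - 1522*k (G(k, K) = 2 + (-1522*k + K) = 2 + (K - 1522*k) = 2 + K - 1522*k)
(-373938 - 877445) + G(239, -438) = (-373938 - 877445) + (2 - 438 - 1522*239) = -1251383 + (2 - 438 - 363758) = -1251383 - 364194 = -1615577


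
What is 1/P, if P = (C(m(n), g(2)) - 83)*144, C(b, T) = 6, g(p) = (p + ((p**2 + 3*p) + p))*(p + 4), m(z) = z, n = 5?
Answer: -1/11088 ≈ -9.0188e-5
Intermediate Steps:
g(p) = (4 + p)*(p**2 + 5*p) (g(p) = (p + (p**2 + 4*p))*(4 + p) = (p**2 + 5*p)*(4 + p) = (4 + p)*(p**2 + 5*p))
P = -11088 (P = (6 - 83)*144 = -77*144 = -11088)
1/P = 1/(-11088) = -1/11088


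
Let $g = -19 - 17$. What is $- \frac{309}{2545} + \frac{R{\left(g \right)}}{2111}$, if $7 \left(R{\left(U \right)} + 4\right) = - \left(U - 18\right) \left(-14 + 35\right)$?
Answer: $- \frac{250189}{5372495} \approx -0.046569$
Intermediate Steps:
$g = -36$ ($g = -19 - 17 = -36$)
$R{\left(U \right)} = 50 - 3 U$ ($R{\left(U \right)} = -4 + \frac{\left(-1\right) \left(U - 18\right) \left(-14 + 35\right)}{7} = -4 + \frac{\left(-1\right) \left(-18 + U\right) 21}{7} = -4 + \frac{\left(-1\right) \left(-378 + 21 U\right)}{7} = -4 + \frac{378 - 21 U}{7} = -4 - \left(-54 + 3 U\right) = 50 - 3 U$)
$- \frac{309}{2545} + \frac{R{\left(g \right)}}{2111} = - \frac{309}{2545} + \frac{50 - -108}{2111} = \left(-309\right) \frac{1}{2545} + \left(50 + 108\right) \frac{1}{2111} = - \frac{309}{2545} + 158 \cdot \frac{1}{2111} = - \frac{309}{2545} + \frac{158}{2111} = - \frac{250189}{5372495}$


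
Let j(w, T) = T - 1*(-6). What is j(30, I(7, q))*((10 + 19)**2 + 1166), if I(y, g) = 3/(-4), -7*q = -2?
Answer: 42147/4 ≈ 10537.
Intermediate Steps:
q = 2/7 (q = -1/7*(-2) = 2/7 ≈ 0.28571)
I(y, g) = -3/4 (I(y, g) = 3*(-1/4) = -3/4)
j(w, T) = 6 + T (j(w, T) = T + 6 = 6 + T)
j(30, I(7, q))*((10 + 19)**2 + 1166) = (6 - 3/4)*((10 + 19)**2 + 1166) = 21*(29**2 + 1166)/4 = 21*(841 + 1166)/4 = (21/4)*2007 = 42147/4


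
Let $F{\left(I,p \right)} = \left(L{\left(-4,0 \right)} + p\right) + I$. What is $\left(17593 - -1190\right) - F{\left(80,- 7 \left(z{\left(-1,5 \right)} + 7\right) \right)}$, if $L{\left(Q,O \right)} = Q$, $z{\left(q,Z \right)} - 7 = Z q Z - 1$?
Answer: $18623$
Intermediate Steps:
$z{\left(q,Z \right)} = 6 + q Z^{2}$ ($z{\left(q,Z \right)} = 7 + \left(Z q Z - 1\right) = 7 + \left(q Z^{2} - 1\right) = 7 + \left(-1 + q Z^{2}\right) = 6 + q Z^{2}$)
$F{\left(I,p \right)} = -4 + I + p$ ($F{\left(I,p \right)} = \left(-4 + p\right) + I = -4 + I + p$)
$\left(17593 - -1190\right) - F{\left(80,- 7 \left(z{\left(-1,5 \right)} + 7\right) \right)} = \left(17593 - -1190\right) - \left(-4 + 80 - 7 \left(\left(6 - 5^{2}\right) + 7\right)\right) = \left(17593 + 1190\right) - \left(-4 + 80 - 7 \left(\left(6 - 25\right) + 7\right)\right) = 18783 - \left(-4 + 80 - 7 \left(\left(6 - 25\right) + 7\right)\right) = 18783 - \left(-4 + 80 - 7 \left(-19 + 7\right)\right) = 18783 - \left(-4 + 80 - -84\right) = 18783 - \left(-4 + 80 + 84\right) = 18783 - 160 = 18623$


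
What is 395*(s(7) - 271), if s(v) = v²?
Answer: -87690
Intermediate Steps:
395*(s(7) - 271) = 395*(7² - 271) = 395*(49 - 271) = 395*(-222) = -87690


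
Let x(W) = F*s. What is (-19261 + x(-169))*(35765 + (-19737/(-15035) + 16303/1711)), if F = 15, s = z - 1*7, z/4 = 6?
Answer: -17491780531488822/25724885 ≈ -6.7996e+8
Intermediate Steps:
z = 24 (z = 4*6 = 24)
s = 17 (s = 24 - 1*7 = 24 - 7 = 17)
x(W) = 255 (x(W) = 15*17 = 255)
(-19261 + x(-169))*(35765 + (-19737/(-15035) + 16303/1711)) = (-19261 + 255)*(35765 + (-19737/(-15035) + 16303/1711)) = -19006*(35765 + (-19737*(-1/15035) + 16303*(1/1711))) = -19006*(35765 + (19737/15035 + 16303/1711)) = -19006*(35765 + 278885612/25724885) = -19006*920329397637/25724885 = -17491780531488822/25724885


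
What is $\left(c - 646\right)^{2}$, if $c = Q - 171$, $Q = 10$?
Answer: $651249$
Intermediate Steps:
$c = -161$ ($c = 10 - 171 = -161$)
$\left(c - 646\right)^{2} = \left(-161 - 646\right)^{2} = \left(-807\right)^{2} = 651249$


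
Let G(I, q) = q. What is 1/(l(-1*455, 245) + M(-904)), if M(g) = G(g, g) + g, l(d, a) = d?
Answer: -1/2263 ≈ -0.00044189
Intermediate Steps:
M(g) = 2*g (M(g) = g + g = 2*g)
1/(l(-1*455, 245) + M(-904)) = 1/(-1*455 + 2*(-904)) = 1/(-455 - 1808) = 1/(-2263) = -1/2263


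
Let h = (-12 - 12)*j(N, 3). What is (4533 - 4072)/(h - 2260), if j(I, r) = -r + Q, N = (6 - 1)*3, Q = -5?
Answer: -461/2068 ≈ -0.22292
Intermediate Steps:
N = 15 (N = 5*3 = 15)
j(I, r) = -5 - r (j(I, r) = -r - 5 = -5 - r)
h = 192 (h = (-12 - 12)*(-5 - 1*3) = -24*(-5 - 3) = -24*(-8) = 192)
(4533 - 4072)/(h - 2260) = (4533 - 4072)/(192 - 2260) = 461/(-2068) = 461*(-1/2068) = -461/2068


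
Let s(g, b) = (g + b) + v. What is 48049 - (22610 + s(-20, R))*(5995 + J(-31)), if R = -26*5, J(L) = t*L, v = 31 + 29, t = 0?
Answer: -134959351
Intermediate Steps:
v = 60
J(L) = 0 (J(L) = 0*L = 0)
R = -130
s(g, b) = 60 + b + g (s(g, b) = (g + b) + 60 = (b + g) + 60 = 60 + b + g)
48049 - (22610 + s(-20, R))*(5995 + J(-31)) = 48049 - (22610 + (60 - 130 - 20))*(5995 + 0) = 48049 - (22610 - 90)*5995 = 48049 - 22520*5995 = 48049 - 1*135007400 = 48049 - 135007400 = -134959351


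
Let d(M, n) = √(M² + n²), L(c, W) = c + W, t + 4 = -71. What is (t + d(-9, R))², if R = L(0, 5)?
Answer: (75 - √106)² ≈ 4186.7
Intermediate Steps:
t = -75 (t = -4 - 71 = -75)
L(c, W) = W + c
R = 5 (R = 5 + 0 = 5)
(t + d(-9, R))² = (-75 + √((-9)² + 5²))² = (-75 + √(81 + 25))² = (-75 + √106)²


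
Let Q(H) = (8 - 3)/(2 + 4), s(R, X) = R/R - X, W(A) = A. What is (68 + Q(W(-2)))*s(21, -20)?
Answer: 2891/2 ≈ 1445.5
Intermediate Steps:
s(R, X) = 1 - X
Q(H) = ⅚ (Q(H) = 5/6 = 5*(⅙) = ⅚)
(68 + Q(W(-2)))*s(21, -20) = (68 + ⅚)*(1 - 1*(-20)) = 413*(1 + 20)/6 = (413/6)*21 = 2891/2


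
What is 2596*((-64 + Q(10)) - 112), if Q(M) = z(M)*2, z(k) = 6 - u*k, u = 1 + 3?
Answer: -633424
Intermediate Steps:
u = 4
z(k) = 6 - 4*k
Q(M) = 12 - 8*M (Q(M) = (6 - 4*M)*2 = 12 - 8*M)
2596*((-64 + Q(10)) - 112) = 2596*((-64 + (12 - 8*10)) - 112) = 2596*((-64 + (12 - 80)) - 112) = 2596*((-64 - 68) - 112) = 2596*(-132 - 112) = 2596*(-244) = -633424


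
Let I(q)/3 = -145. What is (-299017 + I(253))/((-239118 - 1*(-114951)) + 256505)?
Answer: -149726/66169 ≈ -2.2628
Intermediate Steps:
I(q) = -435 (I(q) = 3*(-145) = -435)
(-299017 + I(253))/((-239118 - 1*(-114951)) + 256505) = (-299017 - 435)/((-239118 - 1*(-114951)) + 256505) = -299452/((-239118 + 114951) + 256505) = -299452/(-124167 + 256505) = -299452/132338 = -299452*1/132338 = -149726/66169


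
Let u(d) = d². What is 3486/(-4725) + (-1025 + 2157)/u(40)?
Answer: -109/3600 ≈ -0.030278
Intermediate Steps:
3486/(-4725) + (-1025 + 2157)/u(40) = 3486/(-4725) + (-1025 + 2157)/(40²) = 3486*(-1/4725) + 1132/1600 = -166/225 + 1132*(1/1600) = -166/225 + 283/400 = -109/3600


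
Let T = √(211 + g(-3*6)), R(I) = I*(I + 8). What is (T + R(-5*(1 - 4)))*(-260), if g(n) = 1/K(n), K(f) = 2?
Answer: -89700 - 390*√94 ≈ -93481.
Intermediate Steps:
g(n) = ½ (g(n) = 1/2 = ½)
R(I) = I*(8 + I)
T = 3*√94/2 (T = √(211 + ½) = √(423/2) = 3*√94/2 ≈ 14.543)
(T + R(-5*(1 - 4)))*(-260) = (3*√94/2 + (-5*(1 - 4))*(8 - 5*(1 - 4)))*(-260) = (3*√94/2 + (-5*(-3))*(8 - 5*(-3)))*(-260) = (3*√94/2 + 15*(8 + 15))*(-260) = (3*√94/2 + 15*23)*(-260) = (3*√94/2 + 345)*(-260) = (345 + 3*√94/2)*(-260) = -89700 - 390*√94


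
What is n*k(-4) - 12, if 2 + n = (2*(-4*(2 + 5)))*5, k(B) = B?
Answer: 1116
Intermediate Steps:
n = -282 (n = -2 + (2*(-4*(2 + 5)))*5 = -2 + (2*(-4*7))*5 = -2 + (2*(-28))*5 = -2 - 56*5 = -2 - 280 = -282)
n*k(-4) - 12 = -282*(-4) - 12 = 1128 - 12 = 1116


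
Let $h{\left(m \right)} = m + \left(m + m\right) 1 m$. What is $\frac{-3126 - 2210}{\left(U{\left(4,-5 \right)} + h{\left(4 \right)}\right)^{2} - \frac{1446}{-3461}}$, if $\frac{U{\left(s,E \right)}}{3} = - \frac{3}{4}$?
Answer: $- \frac{295486336}{63099861} \approx -4.6828$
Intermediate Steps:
$U{\left(s,E \right)} = - \frac{9}{4}$ ($U{\left(s,E \right)} = 3 \left(- \frac{3}{4}\right) = - \frac{9}{4}$)
$h{\left(m \right)} = m + 2 m^{2}$ ($h{\left(m \right)} = m + 2 m m = m + 2 m^{2}$)
$\frac{-3126 - 2210}{\left(U{\left(4,-5 \right)} + h{\left(4 \right)}\right)^{2} - \frac{1446}{-3461}} = \frac{-3126 - 2210}{\left(- \frac{9}{4} + 4 \left(1 + 2 \cdot 4\right)\right)^{2} - \frac{1446}{-3461}} = - \frac{5336}{\left(- \frac{9}{4} + 4 \left(1 + 8\right)\right)^{2} - - \frac{1446}{3461}} = - \frac{5336}{\left(- \frac{9}{4} + 4 \cdot 9\right)^{2} + \frac{1446}{3461}} = - \frac{5336}{\left(- \frac{9}{4} + 36\right)^{2} + \frac{1446}{3461}} = - \frac{5336}{\left(\frac{135}{4}\right)^{2} + \frac{1446}{3461}} = - \frac{5336}{\frac{18225}{16} + \frac{1446}{3461}} = - \frac{5336}{\frac{63099861}{55376}} = \left(-5336\right) \frac{55376}{63099861} = - \frac{295486336}{63099861}$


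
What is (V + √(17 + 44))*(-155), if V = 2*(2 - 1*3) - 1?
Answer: 465 - 155*√61 ≈ -745.59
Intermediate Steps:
V = -3 (V = 2*(2 - 3) - 1 = 2*(-1) - 1 = -2 - 1 = -3)
(V + √(17 + 44))*(-155) = (-3 + √(17 + 44))*(-155) = (-3 + √61)*(-155) = 465 - 155*√61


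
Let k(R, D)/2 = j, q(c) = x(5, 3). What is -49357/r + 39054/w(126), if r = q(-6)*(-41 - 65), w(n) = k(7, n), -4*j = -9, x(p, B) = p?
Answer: 13947151/1590 ≈ 8771.8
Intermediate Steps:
q(c) = 5
j = 9/4 (j = -1/4*(-9) = 9/4 ≈ 2.2500)
k(R, D) = 9/2 (k(R, D) = 2*(9/4) = 9/2)
w(n) = 9/2
r = -530 (r = 5*(-41 - 65) = 5*(-106) = -530)
-49357/r + 39054/w(126) = -49357/(-530) + 39054/(9/2) = -49357*(-1/530) + 39054*(2/9) = 49357/530 + 26036/3 = 13947151/1590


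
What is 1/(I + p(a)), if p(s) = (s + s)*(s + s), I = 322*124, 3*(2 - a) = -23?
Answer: 9/362716 ≈ 2.4813e-5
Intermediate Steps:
a = 29/3 (a = 2 - ⅓*(-23) = 2 + 23/3 = 29/3 ≈ 9.6667)
I = 39928
p(s) = 4*s² (p(s) = (2*s)*(2*s) = 4*s²)
1/(I + p(a)) = 1/(39928 + 4*(29/3)²) = 1/(39928 + 4*(841/9)) = 1/(39928 + 3364/9) = 1/(362716/9) = 9/362716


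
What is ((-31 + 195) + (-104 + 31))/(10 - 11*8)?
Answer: -7/6 ≈ -1.1667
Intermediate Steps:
((-31 + 195) + (-104 + 31))/(10 - 11*8) = (164 - 73)/(10 - 88) = 91/(-78) = 91*(-1/78) = -7/6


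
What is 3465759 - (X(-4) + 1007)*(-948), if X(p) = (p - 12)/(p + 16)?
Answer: 4419131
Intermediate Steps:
X(p) = (-12 + p)/(16 + p)
3465759 - (X(-4) + 1007)*(-948) = 3465759 - ((-12 - 4)/(16 - 4) + 1007)*(-948) = 3465759 - (-16/12 + 1007)*(-948) = 3465759 - ((1/12)*(-16) + 1007)*(-948) = 3465759 - (-4/3 + 1007)*(-948) = 3465759 - 3017*(-948)/3 = 3465759 - 1*(-953372) = 3465759 + 953372 = 4419131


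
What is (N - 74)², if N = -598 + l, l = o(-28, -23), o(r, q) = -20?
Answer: 478864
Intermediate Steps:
l = -20
N = -618 (N = -598 - 20 = -618)
(N - 74)² = (-618 - 74)² = (-692)² = 478864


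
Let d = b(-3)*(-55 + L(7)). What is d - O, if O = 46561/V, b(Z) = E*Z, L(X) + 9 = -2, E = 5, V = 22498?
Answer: 22226459/22498 ≈ 987.93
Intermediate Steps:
L(X) = -11 (L(X) = -9 - 2 = -11)
b(Z) = 5*Z
O = 46561/22498 ≈ 2.0696
d = 990 (d = (5*(-3))*(-55 - 11) = -15*(-66) = 990)
d - O = 990 - 1*46561/22498 = 990 - 46561/22498 = 22226459/22498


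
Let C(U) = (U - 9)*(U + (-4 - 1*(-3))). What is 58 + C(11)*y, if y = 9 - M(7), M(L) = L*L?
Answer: -742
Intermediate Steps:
M(L) = L²
y = -40 (y = 9 - 1*7² = 9 - 1*49 = 9 - 49 = -40)
C(U) = (-1 + U)*(-9 + U) (C(U) = (-9 + U)*(U + (-4 + 3)) = (-9 + U)*(U - 1) = (-9 + U)*(-1 + U) = (-1 + U)*(-9 + U))
58 + C(11)*y = 58 + (9 + 11² - 10*11)*(-40) = 58 + (9 + 121 - 110)*(-40) = 58 + 20*(-40) = 58 - 800 = -742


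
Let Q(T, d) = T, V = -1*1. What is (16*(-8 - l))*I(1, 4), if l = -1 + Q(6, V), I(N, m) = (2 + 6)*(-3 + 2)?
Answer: 1664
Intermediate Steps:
V = -1
I(N, m) = -8 (I(N, m) = 8*(-1) = -8)
l = 5 (l = -1 + 6 = 5)
(16*(-8 - l))*I(1, 4) = (16*(-8 - 1*5))*(-8) = (16*(-8 - 5))*(-8) = (16*(-13))*(-8) = -208*(-8) = 1664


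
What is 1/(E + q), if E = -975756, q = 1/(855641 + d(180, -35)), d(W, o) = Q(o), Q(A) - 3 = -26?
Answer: -855618/834874397207 ≈ -1.0248e-6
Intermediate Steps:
Q(A) = -23 (Q(A) = 3 - 26 = -23)
d(W, o) = -23
q = 1/855618 (q = 1/(855641 - 23) = 1/855618 ≈ 1.1687e-6)
1/(E + q) = 1/(-975756 + 1/855618) = 1/(-834874397207/855618) = -855618/834874397207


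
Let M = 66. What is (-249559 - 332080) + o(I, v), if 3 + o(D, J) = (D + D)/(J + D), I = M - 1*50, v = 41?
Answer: -33153562/57 ≈ -5.8164e+5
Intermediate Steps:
I = 16 (I = 66 - 1*50 = 66 - 50 = 16)
o(D, J) = -3 + 2*D/(D + J) (o(D, J) = -3 + (D + D)/(J + D) = -3 + (2*D)/(D + J) = -3 + 2*D/(D + J))
(-249559 - 332080) + o(I, v) = (-249559 - 332080) + (-1*16 - 3*41)/(16 + 41) = -581639 + (-16 - 123)/57 = -581639 + (1/57)*(-139) = -581639 - 139/57 = -33153562/57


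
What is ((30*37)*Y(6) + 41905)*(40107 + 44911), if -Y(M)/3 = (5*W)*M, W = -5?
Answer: 46029170290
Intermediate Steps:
Y(M) = 75*M (Y(M) = -3*5*(-5)*M = -(-75)*M = 75*M)
((30*37)*Y(6) + 41905)*(40107 + 44911) = ((30*37)*(75*6) + 41905)*(40107 + 44911) = (1110*450 + 41905)*85018 = (499500 + 41905)*85018 = 541405*85018 = 46029170290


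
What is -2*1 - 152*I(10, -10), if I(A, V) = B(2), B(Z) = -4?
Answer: 606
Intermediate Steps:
I(A, V) = -4
-2*1 - 152*I(10, -10) = -2*1 - 152*(-4) = -2 + 608 = 606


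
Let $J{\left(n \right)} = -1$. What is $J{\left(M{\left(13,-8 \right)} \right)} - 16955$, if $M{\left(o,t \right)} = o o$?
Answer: $-16956$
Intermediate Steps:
$M{\left(o,t \right)} = o^{2}$
$J{\left(M{\left(13,-8 \right)} \right)} - 16955 = -1 - 16955 = -16956$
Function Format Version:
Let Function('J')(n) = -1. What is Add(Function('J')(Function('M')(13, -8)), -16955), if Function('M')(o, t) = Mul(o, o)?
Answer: -16956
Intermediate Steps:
Function('M')(o, t) = Pow(o, 2)
Add(Function('J')(Function('M')(13, -8)), -16955) = Add(-1, -16955) = -16956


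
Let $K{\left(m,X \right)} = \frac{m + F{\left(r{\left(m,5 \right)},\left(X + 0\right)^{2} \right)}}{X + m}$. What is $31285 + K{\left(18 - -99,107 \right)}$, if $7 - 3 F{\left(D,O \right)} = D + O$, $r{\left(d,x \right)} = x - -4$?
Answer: $\frac{1751035}{56} \approx 31268.0$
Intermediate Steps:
$r{\left(d,x \right)} = 4 + x$ ($r{\left(d,x \right)} = x + 4 = 4 + x$)
$F{\left(D,O \right)} = \frac{7}{3} - \frac{D}{3} - \frac{O}{3}$ ($F{\left(D,O \right)} = \frac{7}{3} - \frac{D + O}{3} = \frac{7}{3} - \left(\frac{D}{3} + \frac{O}{3}\right) = \frac{7}{3} - \frac{D}{3} - \frac{O}{3}$)
$K{\left(m,X \right)} = \frac{- \frac{2}{3} + m - \frac{X^{2}}{3}}{X + m}$ ($K{\left(m,X \right)} = \frac{m - \left(- \frac{7}{3} + \frac{\left(X + 0\right)^{2}}{3} + \frac{4 + 5}{3}\right)}{X + m} = \frac{m - \left(\frac{2}{3} + \frac{X^{2}}{3}\right)}{X + m} = \frac{- \frac{2}{3} + m - \frac{X^{2}}{3}}{X + m}$)
$31285 + K{\left(18 - -99,107 \right)} = 31285 + \frac{- \frac{2}{3} + \left(18 - -99\right) - \frac{107^{2}}{3}}{107 + \left(18 - -99\right)} = 31285 + \frac{- \frac{2}{3} + \left(18 + 99\right) - \frac{11449}{3}}{107 + \left(18 + 99\right)} = 31285 + \frac{- \frac{2}{3} + 117 - \frac{11449}{3}}{107 + 117} = 31285 + \frac{1}{224} \left(-3700\right) = 31285 - \frac{925}{56} = \frac{1751035}{56}$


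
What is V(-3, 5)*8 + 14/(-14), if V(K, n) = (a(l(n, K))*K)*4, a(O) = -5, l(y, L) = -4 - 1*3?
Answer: 479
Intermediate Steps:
l(y, L) = -7 (l(y, L) = -4 - 3 = -7)
V(K, n) = -20*K (V(K, n) = -5*K*4 = -20*K)
V(-3, 5)*8 + 14/(-14) = -20*(-3)*8 + 14/(-14) = 60*8 + 14*(-1/14) = 480 - 1 = 479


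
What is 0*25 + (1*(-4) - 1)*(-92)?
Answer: 460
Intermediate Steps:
0*25 + (1*(-4) - 1)*(-92) = 0 + (-4 - 1)*(-92) = 0 - 5*(-92) = 0 + 460 = 460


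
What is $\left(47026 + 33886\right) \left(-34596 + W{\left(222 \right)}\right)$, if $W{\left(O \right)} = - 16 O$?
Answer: $-3086630976$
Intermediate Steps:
$\left(47026 + 33886\right) \left(-34596 + W{\left(222 \right)}\right) = \left(47026 + 33886\right) \left(-34596 - 3552\right) = 80912 \left(-34596 - 3552\right) = 80912 \left(-38148\right) = -3086630976$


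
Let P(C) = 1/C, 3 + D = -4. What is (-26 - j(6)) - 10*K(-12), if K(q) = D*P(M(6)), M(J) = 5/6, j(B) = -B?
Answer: 64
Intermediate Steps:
D = -7 (D = -3 - 4 = -7)
M(J) = ⅚ (M(J) = 5*(⅙) = ⅚)
K(q) = -42/5 (K(q) = -7/⅚ = -7*6/5 = -42/5)
(-26 - j(6)) - 10*K(-12) = (-26 - (-1)*6) - 10*(-42/5) = (-26 - 1*(-6)) + 84 = (-26 + 6) + 84 = -20 + 84 = 64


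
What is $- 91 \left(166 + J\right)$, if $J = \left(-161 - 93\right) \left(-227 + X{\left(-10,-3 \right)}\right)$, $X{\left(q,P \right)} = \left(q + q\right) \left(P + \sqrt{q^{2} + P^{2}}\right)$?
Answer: $-3875144 - 462280 \sqrt{109} \approx -8.7015 \cdot 10^{6}$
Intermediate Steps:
$X{\left(q,P \right)} = 2 q \left(P + \sqrt{P^{2} + q^{2}}\right)$
$J = 42418 + 5080 \sqrt{109}$ ($J = \left(-161 - 93\right) \left(-227 + 2 \left(-10\right) \left(-3 + \sqrt{\left(-3\right)^{2} + \left(-10\right)^{2}}\right)\right) = - 254 \left(-227 + 2 \left(-10\right) \left(-3 + \sqrt{9 + 100}\right)\right) = - 254 \left(-227 + 2 \left(-10\right) \left(-3 + \sqrt{109}\right)\right) = - 254 \left(-227 + \left(60 - 20 \sqrt{109}\right)\right) = - 254 \left(-167 - 20 \sqrt{109}\right) = 42418 + 5080 \sqrt{109} \approx 95455.0$)
$- 91 \left(166 + J\right) = - 91 \left(166 + \left(42418 + 5080 \sqrt{109}\right)\right) = - 91 \left(42584 + 5080 \sqrt{109}\right) = -3875144 - 462280 \sqrt{109}$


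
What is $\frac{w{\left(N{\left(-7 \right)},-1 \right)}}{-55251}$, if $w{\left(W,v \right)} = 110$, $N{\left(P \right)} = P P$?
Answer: $- \frac{110}{55251} \approx -0.0019909$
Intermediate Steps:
$N{\left(P \right)} = P^{2}$
$\frac{w{\left(N{\left(-7 \right)},-1 \right)}}{-55251} = \frac{110}{-55251} = 110 \left(- \frac{1}{55251}\right) = - \frac{110}{55251}$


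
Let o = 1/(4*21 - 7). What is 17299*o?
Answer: 17299/77 ≈ 224.66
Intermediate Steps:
o = 1/77 (o = 1/(84 - 7) = 1/77 ≈ 0.012987)
17299*o = 17299*(1/77) = 17299/77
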